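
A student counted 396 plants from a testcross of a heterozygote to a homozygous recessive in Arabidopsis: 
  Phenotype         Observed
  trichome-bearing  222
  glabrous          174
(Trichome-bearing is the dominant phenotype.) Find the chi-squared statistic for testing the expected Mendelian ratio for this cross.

A testcross of a heterozygote (Aa × aa) gives a 1:1 phenotypic ratio.
Total ratio parts = 2. Expected numbers out of 396:
  trichome-bearing: 396 × 1/2 = 198
  glabrous: 396 × 1/2 = 198
χ² = Σ (O − E)² / E
  trichome-bearing: (222 − 198)² / 198 = 2.9091
  glabrous: (174 − 198)² / 198 = 2.9091
χ² = 2.9091 + 2.9091 = 5.8182 ≈ 5.818

5.818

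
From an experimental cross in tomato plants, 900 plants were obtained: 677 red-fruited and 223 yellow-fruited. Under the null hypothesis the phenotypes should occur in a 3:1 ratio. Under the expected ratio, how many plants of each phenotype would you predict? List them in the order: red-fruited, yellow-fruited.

675, 225

Expected counts for N = 900 under a 3:1 ratio (total parts = 4):
  red-fruited: 900 × 3/4 = 675
  yellow-fruited: 900 × 1/4 = 225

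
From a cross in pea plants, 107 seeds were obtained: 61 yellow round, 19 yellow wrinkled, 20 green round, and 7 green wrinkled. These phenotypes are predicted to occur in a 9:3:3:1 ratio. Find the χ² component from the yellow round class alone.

0.011

Under the 9:3:3:1 hypothesis (Σ ratio = 16, N = 107):
  yellow round: 107 × 9/16 = 60.1875
  yellow wrinkled: 107 × 3/16 = 20.0625
  green round: 107 × 3/16 = 20.0625
  green wrinkled: 107 × 1/16 = 6.6875
Contribution of yellow round: (61 − 60.1875)² / 60.1875 = 0.0110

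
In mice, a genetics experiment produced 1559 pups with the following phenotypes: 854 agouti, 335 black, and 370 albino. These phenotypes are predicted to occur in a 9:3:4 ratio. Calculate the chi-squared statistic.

7.835

Expected counts for N = 1559 under a 9:3:4 ratio (total parts = 16):
  agouti: 1559 × 9/16 = 876.9375
  black: 1559 × 3/16 = 292.3125
  albino: 1559 × 4/16 = 389.75
χ² = Σ (O − E)² / E
  agouti: (854 − 876.9375)² / 876.9375 = 0.6000
  black: (335 − 292.3125)² / 292.3125 = 6.2338
  albino: (370 − 389.75)² / 389.75 = 1.0008
χ² = 0.6000 + 6.2338 + 1.0008 = 7.8346 ≈ 7.835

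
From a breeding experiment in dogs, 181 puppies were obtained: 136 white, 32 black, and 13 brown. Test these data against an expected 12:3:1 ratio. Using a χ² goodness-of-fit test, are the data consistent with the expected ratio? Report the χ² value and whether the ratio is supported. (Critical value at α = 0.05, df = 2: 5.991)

The 12:3:1 ratio has 16 parts, so with N = 181 the expected counts are:
  white: 181 × 12/16 = 135.75
  black: 181 × 3/16 = 33.9375
  brown: 181 × 1/16 = 11.3125
χ² = Σ (O − E)² / E
  white: (136 − 135.75)² / 135.75 = 0.0005
  black: (32 − 33.9375)² / 33.9375 = 0.1106
  brown: (13 − 11.3125)² / 11.3125 = 0.2517
χ² = 0.0005 + 0.1106 + 0.2517 = 0.3628 ≈ 0.363
Degrees of freedom = 3 − 1 = 2; critical value at α = 0.05 is 5.991.
Since 0.363 < 5.991, we fail to reject the null hypothesis — the data are consistent with the 12:3:1 ratio.

0.363; consistent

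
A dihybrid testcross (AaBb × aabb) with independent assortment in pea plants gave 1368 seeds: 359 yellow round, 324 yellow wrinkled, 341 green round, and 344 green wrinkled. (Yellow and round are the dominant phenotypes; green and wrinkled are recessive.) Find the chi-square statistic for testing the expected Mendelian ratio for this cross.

1.807

A dihybrid testcross with independent assortment gives a 1:1:1:1 ratio.
The 1:1:1:1 ratio has 4 parts, so with N = 1368 the expected counts are:
  yellow round: 1368 × 1/4 = 342
  yellow wrinkled: 1368 × 1/4 = 342
  green round: 1368 × 1/4 = 342
  green wrinkled: 1368 × 1/4 = 342
χ² = Σ (O − E)² / E
  yellow round: (359 − 342)² / 342 = 0.8450
  yellow wrinkled: (324 − 342)² / 342 = 0.9474
  green round: (341 − 342)² / 342 = 0.0029
  green wrinkled: (344 − 342)² / 342 = 0.0117
χ² = 0.8450 + 0.9474 + 0.0029 + 0.0117 = 1.807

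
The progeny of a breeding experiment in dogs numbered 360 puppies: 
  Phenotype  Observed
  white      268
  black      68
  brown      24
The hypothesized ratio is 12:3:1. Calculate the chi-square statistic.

Total ratio parts = 16. Expected numbers out of 360:
  white: 360 × 12/16 = 270
  black: 360 × 3/16 = 67.5
  brown: 360 × 1/16 = 22.5
χ² = Σ (O − E)² / E
  white: (268 − 270)² / 270 = 0.0148
  black: (68 − 67.5)² / 67.5 = 0.0037
  brown: (24 − 22.5)² / 22.5 = 0.1000
χ² = 0.0148 + 0.0037 + 0.1000 = 0.1185 ≈ 0.119

0.119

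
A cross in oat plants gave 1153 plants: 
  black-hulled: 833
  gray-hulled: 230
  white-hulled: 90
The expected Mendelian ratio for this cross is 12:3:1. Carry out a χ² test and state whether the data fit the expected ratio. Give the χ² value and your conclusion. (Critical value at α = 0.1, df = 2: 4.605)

6.513; not consistent

Expected counts for N = 1153 under a 12:3:1 ratio (total parts = 16):
  black-hulled: 1153 × 12/16 = 864.75
  gray-hulled: 1153 × 3/16 = 216.1875
  white-hulled: 1153 × 1/16 = 72.0625
χ² = Σ (O − E)² / E
  black-hulled: (833 − 864.75)² / 864.75 = 1.1657
  gray-hulled: (230 − 216.1875)² / 216.1875 = 0.8825
  white-hulled: (90 − 72.0625)² / 72.0625 = 4.4649
χ² = 1.1657 + 0.8825 + 4.4649 = 6.5131 ≈ 6.513
Degrees of freedom = 3 − 1 = 2; critical value at α = 0.1 is 4.605.
Since 6.513 > 4.605, we reject the null hypothesis — the data do not fit the 12:3:1 ratio.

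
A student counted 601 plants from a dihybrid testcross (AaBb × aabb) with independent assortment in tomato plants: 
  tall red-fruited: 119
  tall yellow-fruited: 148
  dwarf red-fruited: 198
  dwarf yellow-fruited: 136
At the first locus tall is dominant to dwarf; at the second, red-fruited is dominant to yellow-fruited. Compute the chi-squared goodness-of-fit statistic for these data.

A dihybrid testcross with independent assortment gives a 1:1:1:1 ratio.
Under the 1:1:1:1 hypothesis (Σ ratio = 4, N = 601):
  tall red-fruited: 601 × 1/4 = 150.25
  tall yellow-fruited: 601 × 1/4 = 150.25
  dwarf red-fruited: 601 × 1/4 = 150.25
  dwarf yellow-fruited: 601 × 1/4 = 150.25
χ² = Σ (O − E)² / E
  tall red-fruited: (119 − 150.25)² / 150.25 = 6.4996
  tall yellow-fruited: (148 − 150.25)² / 150.25 = 0.0337
  dwarf red-fruited: (198 − 150.25)² / 150.25 = 15.1751
  dwarf yellow-fruited: (136 − 150.25)² / 150.25 = 1.3515
χ² = 6.4996 + 0.0337 + 15.1751 + 1.3515 = 23.0599 ≈ 23.060

23.060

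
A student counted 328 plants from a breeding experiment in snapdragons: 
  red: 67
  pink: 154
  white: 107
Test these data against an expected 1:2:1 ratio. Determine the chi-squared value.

The 1:2:1 ratio has 4 parts, so with N = 328 the expected counts are:
  red: 328 × 1/4 = 82
  pink: 328 × 2/4 = 164
  white: 328 × 1/4 = 82
χ² = Σ (O − E)² / E
  red: (67 − 82)² / 82 = 2.7439
  pink: (154 − 164)² / 164 = 0.6098
  white: (107 − 82)² / 82 = 7.6220
χ² = 2.7439 + 0.6098 + 7.6220 = 10.9757 ≈ 10.976

10.976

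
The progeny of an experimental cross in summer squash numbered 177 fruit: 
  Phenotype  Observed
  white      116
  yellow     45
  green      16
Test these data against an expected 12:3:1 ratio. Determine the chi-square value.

8.522

Expected counts for N = 177 under a 12:3:1 ratio (total parts = 16):
  white: 177 × 12/16 = 132.75
  yellow: 177 × 3/16 = 33.1875
  green: 177 × 1/16 = 11.0625
χ² = Σ (O − E)² / E
  white: (116 − 132.75)² / 132.75 = 2.1135
  yellow: (45 − 33.1875)² / 33.1875 = 4.2044
  green: (16 − 11.0625)² / 11.0625 = 2.2037
χ² = 2.1135 + 4.2044 + 2.2037 = 8.5216 ≈ 8.522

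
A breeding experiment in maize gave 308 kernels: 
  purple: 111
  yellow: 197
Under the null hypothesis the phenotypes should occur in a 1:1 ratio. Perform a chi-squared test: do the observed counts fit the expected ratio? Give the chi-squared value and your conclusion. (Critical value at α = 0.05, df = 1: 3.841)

24.013; not consistent

Expected counts for N = 308 under a 1:1 ratio (total parts = 2):
  purple: 308 × 1/2 = 154
  yellow: 308 × 1/2 = 154
χ² = Σ (O − E)² / E
  purple: (111 − 154)² / 154 = 12.0065
  yellow: (197 − 154)² / 154 = 12.0065
χ² = 12.0065 + 12.0065 = 24.013
Degrees of freedom = 2 − 1 = 1; critical value at α = 0.05 is 3.841.
Since 24.013 > 3.841, we reject the null hypothesis — the data do not fit the 1:1 ratio.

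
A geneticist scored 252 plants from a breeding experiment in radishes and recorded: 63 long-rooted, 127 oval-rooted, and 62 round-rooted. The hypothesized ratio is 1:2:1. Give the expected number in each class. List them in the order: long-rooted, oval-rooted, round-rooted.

Under the 1:2:1 hypothesis (Σ ratio = 4, N = 252):
  long-rooted: 252 × 1/4 = 63
  oval-rooted: 252 × 2/4 = 126
  round-rooted: 252 × 1/4 = 63

63, 126, 63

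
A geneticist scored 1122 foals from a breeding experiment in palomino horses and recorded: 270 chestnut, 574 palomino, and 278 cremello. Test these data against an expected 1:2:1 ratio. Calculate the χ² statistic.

0.717

Total ratio parts = 4. Expected numbers out of 1122:
  chestnut: 1122 × 1/4 = 280.5
  palomino: 1122 × 2/4 = 561
  cremello: 1122 × 1/4 = 280.5
χ² = Σ (O − E)² / E
  chestnut: (270 − 280.5)² / 280.5 = 0.3930
  palomino: (574 − 561)² / 561 = 0.3012
  cremello: (278 − 280.5)² / 280.5 = 0.0223
χ² = 0.3930 + 0.3012 + 0.0223 = 0.7165 ≈ 0.717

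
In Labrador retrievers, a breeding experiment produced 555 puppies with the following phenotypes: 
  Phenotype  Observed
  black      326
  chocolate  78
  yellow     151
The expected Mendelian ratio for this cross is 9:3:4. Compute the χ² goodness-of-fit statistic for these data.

The 9:3:4 ratio has 16 parts, so with N = 555 the expected counts are:
  black: 555 × 9/16 = 312.1875
  chocolate: 555 × 3/16 = 104.0625
  yellow: 555 × 4/16 = 138.75
χ² = Σ (O − E)² / E
  black: (326 − 312.1875)² / 312.1875 = 0.6111
  chocolate: (78 − 104.0625)² / 104.0625 = 6.5274
  yellow: (151 − 138.75)² / 138.75 = 1.0815
χ² = 0.6111 + 6.5274 + 1.0815 = 8.220

8.220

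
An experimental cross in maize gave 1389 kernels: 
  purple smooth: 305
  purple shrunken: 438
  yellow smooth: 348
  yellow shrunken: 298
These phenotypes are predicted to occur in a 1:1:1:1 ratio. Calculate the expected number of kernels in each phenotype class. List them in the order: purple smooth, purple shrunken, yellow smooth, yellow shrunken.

347.25, 347.25, 347.25, 347.25

The 1:1:1:1 ratio has 4 parts, so with N = 1389 the expected counts are:
  purple smooth: 1389 × 1/4 = 347.25
  purple shrunken: 1389 × 1/4 = 347.25
  yellow smooth: 1389 × 1/4 = 347.25
  yellow shrunken: 1389 × 1/4 = 347.25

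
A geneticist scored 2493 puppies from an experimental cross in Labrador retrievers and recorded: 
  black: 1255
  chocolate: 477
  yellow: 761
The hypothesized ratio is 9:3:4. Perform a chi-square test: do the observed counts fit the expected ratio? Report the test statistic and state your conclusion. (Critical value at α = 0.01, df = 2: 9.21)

46.116; not consistent

Total ratio parts = 16. Expected numbers out of 2493:
  black: 2493 × 9/16 = 1402.3125
  chocolate: 2493 × 3/16 = 467.4375
  yellow: 2493 × 4/16 = 623.25
χ² = Σ (O − E)² / E
  black: (1255 − 1402.3125)² / 1402.3125 = 15.4751
  chocolate: (477 − 467.4375)² / 467.4375 = 0.1956
  yellow: (761 − 623.25)² / 623.25 = 30.4453
χ² = 15.4751 + 0.1956 + 30.4453 = 46.116
Degrees of freedom = 3 − 1 = 2; critical value at α = 0.01 is 9.21.
Since 46.116 > 9.21, we reject the null hypothesis — the data do not fit the 9:3:4 ratio.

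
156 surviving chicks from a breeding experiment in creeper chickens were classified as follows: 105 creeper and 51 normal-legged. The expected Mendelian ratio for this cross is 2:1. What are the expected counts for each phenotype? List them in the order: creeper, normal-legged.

The 2:1 ratio has 3 parts, so with N = 156 the expected counts are:
  creeper: 156 × 2/3 = 104
  normal-legged: 156 × 1/3 = 52

104, 52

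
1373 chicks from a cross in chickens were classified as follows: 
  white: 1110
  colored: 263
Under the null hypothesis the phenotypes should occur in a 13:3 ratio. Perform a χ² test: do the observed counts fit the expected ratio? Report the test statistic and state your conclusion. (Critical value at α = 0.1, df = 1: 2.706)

The 13:3 ratio has 16 parts, so with N = 1373 the expected counts are:
  white: 1373 × 13/16 = 1115.5625
  colored: 1373 × 3/16 = 257.4375
χ² = Σ (O − E)² / E
  white: (1110 − 1115.5625)² / 1115.5625 = 0.0277
  colored: (263 − 257.4375)² / 257.4375 = 0.1202
χ² = 0.0277 + 0.1202 = 0.1479 ≈ 0.148
Degrees of freedom = 2 − 1 = 1; critical value at α = 0.1 is 2.706.
Since 0.148 < 2.706, we fail to reject the null hypothesis — the data are consistent with the 13:3 ratio.

0.148; consistent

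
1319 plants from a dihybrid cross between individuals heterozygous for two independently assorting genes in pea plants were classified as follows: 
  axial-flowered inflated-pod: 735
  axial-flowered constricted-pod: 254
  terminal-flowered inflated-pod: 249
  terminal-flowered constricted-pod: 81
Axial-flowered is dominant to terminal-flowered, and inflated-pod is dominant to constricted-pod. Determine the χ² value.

A dihybrid F₂ with independent assortment and complete dominance at both loci gives a 9:3:3:1 phenotypic ratio.
Under the 9:3:3:1 hypothesis (Σ ratio = 16, N = 1319):
  axial-flowered inflated-pod: 1319 × 9/16 = 741.9375
  axial-flowered constricted-pod: 1319 × 3/16 = 247.3125
  terminal-flowered inflated-pod: 1319 × 3/16 = 247.3125
  terminal-flowered constricted-pod: 1319 × 1/16 = 82.4375
χ² = Σ (O − E)² / E
  axial-flowered inflated-pod: (735 − 741.9375)² / 741.9375 = 0.0649
  axial-flowered constricted-pod: (254 − 247.3125)² / 247.3125 = 0.1808
  terminal-flowered inflated-pod: (249 − 247.3125)² / 247.3125 = 0.0115
  terminal-flowered constricted-pod: (81 − 82.4375)² / 82.4375 = 0.0251
χ² = 0.0649 + 0.1808 + 0.0115 + 0.0251 = 0.2823 ≈ 0.282

0.282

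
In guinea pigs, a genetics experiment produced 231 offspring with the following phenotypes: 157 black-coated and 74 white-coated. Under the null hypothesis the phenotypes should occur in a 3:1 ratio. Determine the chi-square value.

The 3:1 ratio has 4 parts, so with N = 231 the expected counts are:
  black-coated: 231 × 3/4 = 173.25
  white-coated: 231 × 1/4 = 57.75
χ² = Σ (O − E)² / E
  black-coated: (157 − 173.25)² / 173.25 = 1.5242
  white-coated: (74 − 57.75)² / 57.75 = 4.5725
χ² = 1.5242 + 4.5725 = 6.0967 ≈ 6.097

6.097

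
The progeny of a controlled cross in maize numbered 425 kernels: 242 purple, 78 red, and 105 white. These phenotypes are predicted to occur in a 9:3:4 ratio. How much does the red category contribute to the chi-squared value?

Expected counts for N = 425 under a 9:3:4 ratio (total parts = 16):
  purple: 425 × 9/16 = 239.0625
  red: 425 × 3/16 = 79.6875
  white: 425 × 4/16 = 106.25
Contribution of red: (78 − 79.6875)² / 79.6875 = 0.0357

0.036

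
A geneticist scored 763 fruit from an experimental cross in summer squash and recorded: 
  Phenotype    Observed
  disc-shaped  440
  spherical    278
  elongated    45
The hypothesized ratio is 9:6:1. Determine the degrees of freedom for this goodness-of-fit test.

A goodness-of-fit test with 3 phenotype classes has df = 3 − 1 = 2.

2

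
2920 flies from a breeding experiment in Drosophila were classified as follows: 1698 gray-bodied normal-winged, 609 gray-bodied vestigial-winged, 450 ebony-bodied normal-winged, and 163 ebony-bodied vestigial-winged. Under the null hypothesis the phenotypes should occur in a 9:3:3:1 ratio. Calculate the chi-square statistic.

28.230

Total ratio parts = 16. Expected numbers out of 2920:
  gray-bodied normal-winged: 2920 × 9/16 = 1642.5
  gray-bodied vestigial-winged: 2920 × 3/16 = 547.5
  ebony-bodied normal-winged: 2920 × 3/16 = 547.5
  ebony-bodied vestigial-winged: 2920 × 1/16 = 182.5
χ² = Σ (O − E)² / E
  gray-bodied normal-winged: (1698 − 1642.5)² / 1642.5 = 1.8753
  gray-bodied vestigial-winged: (609 − 547.5)² / 547.5 = 6.9082
  ebony-bodied normal-winged: (450 − 547.5)² / 547.5 = 17.3630
  ebony-bodied vestigial-winged: (163 − 182.5)² / 182.5 = 2.0836
χ² = 1.8753 + 6.9082 + 17.3630 + 2.0836 = 28.2301 ≈ 28.230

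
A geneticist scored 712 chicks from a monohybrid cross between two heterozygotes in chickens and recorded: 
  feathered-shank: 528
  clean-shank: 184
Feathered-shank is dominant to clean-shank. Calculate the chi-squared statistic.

0.270

For a monohybrid cross between heterozygotes with complete dominance, the expected phenotypic ratio is 3:1.
Expected counts for N = 712 under a 3:1 ratio (total parts = 4):
  feathered-shank: 712 × 3/4 = 534
  clean-shank: 712 × 1/4 = 178
χ² = Σ (O − E)² / E
  feathered-shank: (528 − 534)² / 534 = 0.0674
  clean-shank: (184 − 178)² / 178 = 0.2022
χ² = 0.0674 + 0.2022 = 0.2696 ≈ 0.270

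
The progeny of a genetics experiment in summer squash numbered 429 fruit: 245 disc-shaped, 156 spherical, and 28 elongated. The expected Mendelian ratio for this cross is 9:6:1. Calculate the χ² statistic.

Under the 9:6:1 hypothesis (Σ ratio = 16, N = 429):
  disc-shaped: 429 × 9/16 = 241.3125
  spherical: 429 × 6/16 = 160.875
  elongated: 429 × 1/16 = 26.8125
χ² = Σ (O − E)² / E
  disc-shaped: (245 − 241.3125)² / 241.3125 = 0.0563
  spherical: (156 − 160.875)² / 160.875 = 0.1477
  elongated: (28 − 26.8125)² / 26.8125 = 0.0526
χ² = 0.0563 + 0.1477 + 0.0526 = 0.2566 ≈ 0.257

0.257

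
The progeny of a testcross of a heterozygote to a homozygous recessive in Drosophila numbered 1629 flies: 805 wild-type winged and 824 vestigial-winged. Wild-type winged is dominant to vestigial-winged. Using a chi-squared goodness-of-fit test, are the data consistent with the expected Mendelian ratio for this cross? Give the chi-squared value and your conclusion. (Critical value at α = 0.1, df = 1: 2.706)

A testcross of a heterozygote (Aa × aa) gives a 1:1 phenotypic ratio.
Total ratio parts = 2. Expected numbers out of 1629:
  wild-type winged: 1629 × 1/2 = 814.5
  vestigial-winged: 1629 × 1/2 = 814.5
χ² = Σ (O − E)² / E
  wild-type winged: (805 − 814.5)² / 814.5 = 0.1108
  vestigial-winged: (824 − 814.5)² / 814.5 = 0.1108
χ² = 0.1108 + 0.1108 = 0.2216 ≈ 0.222
Degrees of freedom = 2 − 1 = 1; critical value at α = 0.1 is 2.706.
Since 0.222 < 2.706, we fail to reject the null hypothesis — the data are consistent with the 1:1 ratio.

0.222; consistent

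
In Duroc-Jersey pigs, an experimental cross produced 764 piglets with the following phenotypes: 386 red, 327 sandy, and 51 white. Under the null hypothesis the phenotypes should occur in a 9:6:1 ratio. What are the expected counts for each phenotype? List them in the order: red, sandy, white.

429.75, 286.5, 47.75

Total ratio parts = 16. Expected numbers out of 764:
  red: 764 × 9/16 = 429.75
  sandy: 764 × 6/16 = 286.5
  white: 764 × 1/16 = 47.75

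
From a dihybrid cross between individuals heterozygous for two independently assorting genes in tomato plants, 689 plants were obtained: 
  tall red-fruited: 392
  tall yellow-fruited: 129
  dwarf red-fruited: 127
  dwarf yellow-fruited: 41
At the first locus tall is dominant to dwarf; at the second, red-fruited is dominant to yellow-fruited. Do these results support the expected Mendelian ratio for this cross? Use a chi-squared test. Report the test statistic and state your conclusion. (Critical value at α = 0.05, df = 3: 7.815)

0.187; consistent

A dihybrid F₂ with independent assortment and complete dominance at both loci gives a 9:3:3:1 phenotypic ratio.
Expected counts for N = 689 under a 9:3:3:1 ratio (total parts = 16):
  tall red-fruited: 689 × 9/16 = 387.5625
  tall yellow-fruited: 689 × 3/16 = 129.1875
  dwarf red-fruited: 689 × 3/16 = 129.1875
  dwarf yellow-fruited: 689 × 1/16 = 43.0625
χ² = Σ (O − E)² / E
  tall red-fruited: (392 − 387.5625)² / 387.5625 = 0.0508
  tall yellow-fruited: (129 − 129.1875)² / 129.1875 = 0.0003
  dwarf red-fruited: (127 − 129.1875)² / 129.1875 = 0.0370
  dwarf yellow-fruited: (41 − 43.0625)² / 43.0625 = 0.0988
χ² = 0.0508 + 0.0003 + 0.0370 + 0.0988 = 0.1869 ≈ 0.187
Degrees of freedom = 4 − 1 = 3; critical value at α = 0.05 is 7.815.
Since 0.187 < 7.815, we fail to reject the null hypothesis — the data are consistent with the 9:3:3:1 ratio.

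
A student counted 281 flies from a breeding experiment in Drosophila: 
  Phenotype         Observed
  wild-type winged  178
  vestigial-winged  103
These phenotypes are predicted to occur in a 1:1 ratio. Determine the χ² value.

The 1:1 ratio has 2 parts, so with N = 281 the expected counts are:
  wild-type winged: 281 × 1/2 = 140.5
  vestigial-winged: 281 × 1/2 = 140.5
χ² = Σ (O − E)² / E
  wild-type winged: (178 − 140.5)² / 140.5 = 10.0089
  vestigial-winged: (103 − 140.5)² / 140.5 = 10.0089
χ² = 10.0089 + 10.0089 = 20.0178 ≈ 20.018

20.018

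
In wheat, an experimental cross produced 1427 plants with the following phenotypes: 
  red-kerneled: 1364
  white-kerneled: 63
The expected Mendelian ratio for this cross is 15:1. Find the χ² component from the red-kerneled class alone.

Total ratio parts = 16. Expected numbers out of 1427:
  red-kerneled: 1427 × 15/16 = 1337.8125
  white-kerneled: 1427 × 1/16 = 89.1875
Contribution of red-kerneled: (1364 − 1337.8125)² / 1337.8125 = 0.5126

0.513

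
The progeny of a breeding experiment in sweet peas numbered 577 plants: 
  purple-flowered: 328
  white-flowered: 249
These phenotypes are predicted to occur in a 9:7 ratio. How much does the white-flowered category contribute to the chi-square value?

The 9:7 ratio has 16 parts, so with N = 577 the expected counts are:
  purple-flowered: 577 × 9/16 = 324.5625
  white-flowered: 577 × 7/16 = 252.4375
Contribution of white-flowered: (249 − 252.4375)² / 252.4375 = 0.0468

0.047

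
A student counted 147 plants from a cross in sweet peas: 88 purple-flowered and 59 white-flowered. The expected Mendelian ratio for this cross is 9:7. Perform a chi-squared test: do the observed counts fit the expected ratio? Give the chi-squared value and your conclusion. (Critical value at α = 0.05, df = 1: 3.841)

0.780; consistent

Under the 9:7 hypothesis (Σ ratio = 16, N = 147):
  purple-flowered: 147 × 9/16 = 82.6875
  white-flowered: 147 × 7/16 = 64.3125
χ² = Σ (O − E)² / E
  purple-flowered: (88 − 82.6875)² / 82.6875 = 0.3413
  white-flowered: (59 − 64.3125)² / 64.3125 = 0.4388
χ² = 0.3413 + 0.4388 = 0.7801 ≈ 0.780
Degrees of freedom = 2 − 1 = 1; critical value at α = 0.05 is 3.841.
Since 0.780 < 3.841, we fail to reject the null hypothesis — the data are consistent with the 9:7 ratio.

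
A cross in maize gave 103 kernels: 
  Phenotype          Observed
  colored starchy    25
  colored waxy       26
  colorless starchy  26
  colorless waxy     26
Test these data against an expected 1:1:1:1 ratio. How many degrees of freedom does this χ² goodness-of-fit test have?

A goodness-of-fit test with 4 phenotype classes has df = 4 − 1 = 3.

3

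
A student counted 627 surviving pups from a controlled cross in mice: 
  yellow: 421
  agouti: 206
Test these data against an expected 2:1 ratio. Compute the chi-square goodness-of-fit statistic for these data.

0.065

The 2:1 ratio has 3 parts, so with N = 627 the expected counts are:
  yellow: 627 × 2/3 = 418
  agouti: 627 × 1/3 = 209
χ² = Σ (O − E)² / E
  yellow: (421 − 418)² / 418 = 0.0215
  agouti: (206 − 209)² / 209 = 0.0431
χ² = 0.0215 + 0.0431 = 0.0646 ≈ 0.065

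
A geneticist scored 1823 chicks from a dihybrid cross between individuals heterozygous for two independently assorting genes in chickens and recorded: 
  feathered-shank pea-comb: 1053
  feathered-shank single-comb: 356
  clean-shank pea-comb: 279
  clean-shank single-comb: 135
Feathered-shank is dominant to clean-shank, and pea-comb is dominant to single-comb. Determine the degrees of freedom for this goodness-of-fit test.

3

A dihybrid F₂ with independent assortment and complete dominance at both loci gives a 9:3:3:1 phenotypic ratio.
A goodness-of-fit test with 4 phenotype classes has df = 4 − 1 = 3.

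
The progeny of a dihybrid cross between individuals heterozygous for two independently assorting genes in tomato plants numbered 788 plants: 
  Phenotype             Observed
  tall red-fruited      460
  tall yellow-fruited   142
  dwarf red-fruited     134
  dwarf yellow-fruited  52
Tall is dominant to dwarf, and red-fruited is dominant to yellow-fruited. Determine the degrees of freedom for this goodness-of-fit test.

3

A dihybrid F₂ with independent assortment and complete dominance at both loci gives a 9:3:3:1 phenotypic ratio.
A goodness-of-fit test with 4 phenotype classes has df = 4 − 1 = 3.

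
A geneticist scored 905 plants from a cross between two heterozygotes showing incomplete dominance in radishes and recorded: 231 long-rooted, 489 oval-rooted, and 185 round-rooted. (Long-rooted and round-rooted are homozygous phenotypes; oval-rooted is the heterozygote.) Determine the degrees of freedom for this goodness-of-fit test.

With incomplete dominance, a heterozygote × heterozygote cross gives a 1:2:1 phenotypic ratio.
A goodness-of-fit test with 3 phenotype classes has df = 3 − 1 = 2.

2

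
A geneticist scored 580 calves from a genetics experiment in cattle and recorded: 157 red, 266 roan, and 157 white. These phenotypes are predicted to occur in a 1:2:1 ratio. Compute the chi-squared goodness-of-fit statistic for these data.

Total ratio parts = 4. Expected numbers out of 580:
  red: 580 × 1/4 = 145
  roan: 580 × 2/4 = 290
  white: 580 × 1/4 = 145
χ² = Σ (O − E)² / E
  red: (157 − 145)² / 145 = 0.9931
  roan: (266 − 290)² / 290 = 1.9862
  white: (157 − 145)² / 145 = 0.9931
χ² = 0.9931 + 1.9862 + 0.9931 = 3.9724 ≈ 3.972

3.972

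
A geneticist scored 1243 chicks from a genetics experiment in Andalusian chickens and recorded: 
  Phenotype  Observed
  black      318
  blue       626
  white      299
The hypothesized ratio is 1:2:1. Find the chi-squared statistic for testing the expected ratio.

0.646

The 1:2:1 ratio has 4 parts, so with N = 1243 the expected counts are:
  black: 1243 × 1/4 = 310.75
  blue: 1243 × 2/4 = 621.5
  white: 1243 × 1/4 = 310.75
χ² = Σ (O − E)² / E
  black: (318 − 310.75)² / 310.75 = 0.1691
  blue: (626 − 621.5)² / 621.5 = 0.0326
  white: (299 − 310.75)² / 310.75 = 0.4443
χ² = 0.1691 + 0.0326 + 0.4443 = 0.646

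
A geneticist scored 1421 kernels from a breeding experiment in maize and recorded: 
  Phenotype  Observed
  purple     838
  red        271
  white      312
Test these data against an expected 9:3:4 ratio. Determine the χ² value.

Under the 9:3:4 hypothesis (Σ ratio = 16, N = 1421):
  purple: 1421 × 9/16 = 799.3125
  red: 1421 × 3/16 = 266.4375
  white: 1421 × 4/16 = 355.25
χ² = Σ (O − E)² / E
  purple: (838 − 799.3125)² / 799.3125 = 1.8725
  red: (271 − 266.4375)² / 266.4375 = 0.0781
  white: (312 − 355.25)² / 355.25 = 5.2655
χ² = 1.8725 + 0.0781 + 5.2655 = 7.2161 ≈ 7.216

7.216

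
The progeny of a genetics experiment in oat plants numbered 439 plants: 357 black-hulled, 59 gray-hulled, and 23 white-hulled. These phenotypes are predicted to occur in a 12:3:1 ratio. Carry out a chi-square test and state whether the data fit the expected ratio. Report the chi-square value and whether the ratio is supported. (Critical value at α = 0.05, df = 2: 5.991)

Under the 12:3:1 hypothesis (Σ ratio = 16, N = 439):
  black-hulled: 439 × 12/16 = 329.25
  gray-hulled: 439 × 3/16 = 82.3125
  white-hulled: 439 × 1/16 = 27.4375
χ² = Σ (O − E)² / E
  black-hulled: (357 − 329.25)² / 329.25 = 2.3388
  gray-hulled: (59 − 82.3125)² / 82.3125 = 6.6026
  white-hulled: (23 − 27.4375)² / 27.4375 = 0.7177
χ² = 2.3388 + 6.6026 + 0.7177 = 9.6591 ≈ 9.659
Degrees of freedom = 3 − 1 = 2; critical value at α = 0.05 is 5.991.
Since 9.659 > 5.991, we reject the null hypothesis — the data do not fit the 12:3:1 ratio.

9.659; not consistent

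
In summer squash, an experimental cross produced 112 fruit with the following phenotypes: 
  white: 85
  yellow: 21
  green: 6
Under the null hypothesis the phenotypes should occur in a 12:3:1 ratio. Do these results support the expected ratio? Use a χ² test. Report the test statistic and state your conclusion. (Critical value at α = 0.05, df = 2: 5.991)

Total ratio parts = 16. Expected numbers out of 112:
  white: 112 × 12/16 = 84
  yellow: 112 × 3/16 = 21
  green: 112 × 1/16 = 7
χ² = Σ (O − E)² / E
  white: (85 − 84)² / 84 = 0.0119
  yellow: (21 − 21)² / 21 = 0.0000
  green: (6 − 7)² / 7 = 0.1429
χ² = 0.0119 + 0.0000 + 0.1429 = 0.1548 ≈ 0.155
Degrees of freedom = 3 − 1 = 2; critical value at α = 0.05 is 5.991.
Since 0.155 < 5.991, we fail to reject the null hypothesis — the data are consistent with the 12:3:1 ratio.

0.155; consistent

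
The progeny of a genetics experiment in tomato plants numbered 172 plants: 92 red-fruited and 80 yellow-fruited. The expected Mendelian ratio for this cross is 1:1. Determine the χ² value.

Expected counts for N = 172 under a 1:1 ratio (total parts = 2):
  red-fruited: 172 × 1/2 = 86
  yellow-fruited: 172 × 1/2 = 86
χ² = Σ (O − E)² / E
  red-fruited: (92 − 86)² / 86 = 0.4186
  yellow-fruited: (80 − 86)² / 86 = 0.4186
χ² = 0.4186 + 0.4186 = 0.8372 ≈ 0.837

0.837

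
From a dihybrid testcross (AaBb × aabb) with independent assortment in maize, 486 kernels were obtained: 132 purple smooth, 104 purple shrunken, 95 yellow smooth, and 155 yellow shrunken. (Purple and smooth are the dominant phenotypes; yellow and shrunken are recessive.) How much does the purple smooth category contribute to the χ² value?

0.907

A dihybrid testcross with independent assortment gives a 1:1:1:1 ratio.
Expected counts for N = 486 under a 1:1:1:1 ratio (total parts = 4):
  purple smooth: 486 × 1/4 = 121.5
  purple shrunken: 486 × 1/4 = 121.5
  yellow smooth: 486 × 1/4 = 121.5
  yellow shrunken: 486 × 1/4 = 121.5
Contribution of purple smooth: (132 − 121.5)² / 121.5 = 0.9074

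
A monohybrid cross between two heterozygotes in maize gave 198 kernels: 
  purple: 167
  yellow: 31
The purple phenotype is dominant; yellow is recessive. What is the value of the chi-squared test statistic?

9.219

For a monohybrid cross between heterozygotes with complete dominance, the expected phenotypic ratio is 3:1.
The 3:1 ratio has 4 parts, so with N = 198 the expected counts are:
  purple: 198 × 3/4 = 148.5
  yellow: 198 × 1/4 = 49.5
χ² = Σ (O − E)² / E
  purple: (167 − 148.5)² / 148.5 = 2.3047
  yellow: (31 − 49.5)² / 49.5 = 6.9141
χ² = 2.3047 + 6.9141 = 9.2188 ≈ 9.219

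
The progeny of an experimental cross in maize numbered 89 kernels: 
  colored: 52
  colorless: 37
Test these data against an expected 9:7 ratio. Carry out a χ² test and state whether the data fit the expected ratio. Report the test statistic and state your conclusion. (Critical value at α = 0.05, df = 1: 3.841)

Total ratio parts = 16. Expected numbers out of 89:
  colored: 89 × 9/16 = 50.0625
  colorless: 89 × 7/16 = 38.9375
χ² = Σ (O − E)² / E
  colored: (52 − 50.0625)² / 50.0625 = 0.0750
  colorless: (37 − 38.9375)² / 38.9375 = 0.0964
χ² = 0.0750 + 0.0964 = 0.1714 ≈ 0.171
Degrees of freedom = 2 − 1 = 1; critical value at α = 0.05 is 3.841.
Since 0.171 < 3.841, we fail to reject the null hypothesis — the data are consistent with the 9:7 ratio.

0.171; consistent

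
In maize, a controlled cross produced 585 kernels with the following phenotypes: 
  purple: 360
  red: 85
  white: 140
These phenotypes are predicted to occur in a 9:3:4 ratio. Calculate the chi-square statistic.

8.732

The 9:3:4 ratio has 16 parts, so with N = 585 the expected counts are:
  purple: 585 × 9/16 = 329.0625
  red: 585 × 3/16 = 109.6875
  white: 585 × 4/16 = 146.25
χ² = Σ (O − E)² / E
  purple: (360 − 329.0625)² / 329.0625 = 2.9087
  red: (85 − 109.6875)² / 109.6875 = 5.5564
  white: (140 − 146.25)² / 146.25 = 0.2671
χ² = 2.9087 + 5.5564 + 0.2671 = 8.7322 ≈ 8.732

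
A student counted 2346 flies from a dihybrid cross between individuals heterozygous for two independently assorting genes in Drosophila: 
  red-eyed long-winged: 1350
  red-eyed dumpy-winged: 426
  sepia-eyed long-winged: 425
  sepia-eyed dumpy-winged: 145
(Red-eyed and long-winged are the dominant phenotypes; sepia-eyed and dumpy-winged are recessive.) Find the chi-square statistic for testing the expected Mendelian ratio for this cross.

1.658

A dihybrid F₂ with independent assortment and complete dominance at both loci gives a 9:3:3:1 phenotypic ratio.
Under the 9:3:3:1 hypothesis (Σ ratio = 16, N = 2346):
  red-eyed long-winged: 2346 × 9/16 = 1319.625
  red-eyed dumpy-winged: 2346 × 3/16 = 439.875
  sepia-eyed long-winged: 2346 × 3/16 = 439.875
  sepia-eyed dumpy-winged: 2346 × 1/16 = 146.625
χ² = Σ (O − E)² / E
  red-eyed long-winged: (1350 − 1319.625)² / 1319.625 = 0.6992
  red-eyed dumpy-winged: (426 − 439.875)² / 439.875 = 0.4377
  sepia-eyed long-winged: (425 − 439.875)² / 439.875 = 0.5030
  sepia-eyed dumpy-winged: (145 − 146.625)² / 146.625 = 0.0180
χ² = 0.6992 + 0.4377 + 0.5030 + 0.0180 = 1.6579 ≈ 1.658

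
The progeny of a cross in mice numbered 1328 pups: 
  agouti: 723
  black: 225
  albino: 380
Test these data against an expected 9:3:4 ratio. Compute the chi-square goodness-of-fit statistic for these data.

The 9:3:4 ratio has 16 parts, so with N = 1328 the expected counts are:
  agouti: 1328 × 9/16 = 747
  black: 1328 × 3/16 = 249
  albino: 1328 × 4/16 = 332
χ² = Σ (O − E)² / E
  agouti: (723 − 747)² / 747 = 0.7711
  black: (225 − 249)² / 249 = 2.3133
  albino: (380 − 332)² / 332 = 6.9398
χ² = 0.7711 + 2.3133 + 6.9398 = 10.0242 ≈ 10.024

10.024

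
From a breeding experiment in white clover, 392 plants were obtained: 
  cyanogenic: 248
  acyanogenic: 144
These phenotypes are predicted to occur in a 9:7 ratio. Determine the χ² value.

Under the 9:7 hypothesis (Σ ratio = 16, N = 392):
  cyanogenic: 392 × 9/16 = 220.5
  acyanogenic: 392 × 7/16 = 171.5
χ² = Σ (O − E)² / E
  cyanogenic: (248 − 220.5)² / 220.5 = 3.4297
  acyanogenic: (144 − 171.5)² / 171.5 = 4.4096
χ² = 3.4297 + 4.4096 = 7.8393 ≈ 7.839

7.839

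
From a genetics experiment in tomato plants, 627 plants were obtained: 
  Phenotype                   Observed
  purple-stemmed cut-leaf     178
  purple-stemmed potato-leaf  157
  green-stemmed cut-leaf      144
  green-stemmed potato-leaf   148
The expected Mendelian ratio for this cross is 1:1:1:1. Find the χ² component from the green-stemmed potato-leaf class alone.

Expected counts for N = 627 under a 1:1:1:1 ratio (total parts = 4):
  purple-stemmed cut-leaf: 627 × 1/4 = 156.75
  purple-stemmed potato-leaf: 627 × 1/4 = 156.75
  green-stemmed cut-leaf: 627 × 1/4 = 156.75
  green-stemmed potato-leaf: 627 × 1/4 = 156.75
Contribution of green-stemmed potato-leaf: (148 − 156.75)² / 156.75 = 0.4884

0.488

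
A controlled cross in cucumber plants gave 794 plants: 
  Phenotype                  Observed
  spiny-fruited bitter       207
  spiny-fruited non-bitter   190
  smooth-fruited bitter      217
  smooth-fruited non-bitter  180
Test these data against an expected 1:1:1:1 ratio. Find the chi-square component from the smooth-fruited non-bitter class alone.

The 1:1:1:1 ratio has 4 parts, so with N = 794 the expected counts are:
  spiny-fruited bitter: 794 × 1/4 = 198.5
  spiny-fruited non-bitter: 794 × 1/4 = 198.5
  smooth-fruited bitter: 794 × 1/4 = 198.5
  smooth-fruited non-bitter: 794 × 1/4 = 198.5
Contribution of smooth-fruited non-bitter: (180 − 198.5)² / 198.5 = 1.7242

1.724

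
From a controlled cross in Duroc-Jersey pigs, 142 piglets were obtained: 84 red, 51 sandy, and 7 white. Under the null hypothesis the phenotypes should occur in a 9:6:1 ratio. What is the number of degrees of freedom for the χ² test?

A goodness-of-fit test with 3 phenotype classes has df = 3 − 1 = 2.

2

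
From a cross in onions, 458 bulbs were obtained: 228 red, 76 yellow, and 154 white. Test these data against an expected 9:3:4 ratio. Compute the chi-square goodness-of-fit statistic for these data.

The 9:3:4 ratio has 16 parts, so with N = 458 the expected counts are:
  red: 458 × 9/16 = 257.625
  yellow: 458 × 3/16 = 85.875
  white: 458 × 4/16 = 114.5
χ² = Σ (O − E)² / E
  red: (228 − 257.625)² / 257.625 = 3.4067
  yellow: (76 − 85.875)² / 85.875 = 1.1356
  white: (154 − 114.5)² / 114.5 = 13.6266
χ² = 3.4067 + 1.1356 + 13.6266 = 18.1689 ≈ 18.169

18.169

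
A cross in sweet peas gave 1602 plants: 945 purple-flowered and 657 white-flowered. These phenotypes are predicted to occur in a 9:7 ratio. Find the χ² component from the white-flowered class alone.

The 9:7 ratio has 16 parts, so with N = 1602 the expected counts are:
  purple-flowered: 1602 × 9/16 = 901.125
  white-flowered: 1602 × 7/16 = 700.875
Contribution of white-flowered: (657 − 700.875)² / 700.875 = 2.7466

2.747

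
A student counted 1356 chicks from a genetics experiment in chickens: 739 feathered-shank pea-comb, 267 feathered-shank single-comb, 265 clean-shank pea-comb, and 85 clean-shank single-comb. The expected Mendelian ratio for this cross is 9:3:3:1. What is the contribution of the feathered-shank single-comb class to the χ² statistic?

Expected counts for N = 1356 under a 9:3:3:1 ratio (total parts = 16):
  feathered-shank pea-comb: 1356 × 9/16 = 762.75
  feathered-shank single-comb: 1356 × 3/16 = 254.25
  clean-shank pea-comb: 1356 × 3/16 = 254.25
  clean-shank single-comb: 1356 × 1/16 = 84.75
Contribution of feathered-shank single-comb: (267 − 254.25)² / 254.25 = 0.6394

0.639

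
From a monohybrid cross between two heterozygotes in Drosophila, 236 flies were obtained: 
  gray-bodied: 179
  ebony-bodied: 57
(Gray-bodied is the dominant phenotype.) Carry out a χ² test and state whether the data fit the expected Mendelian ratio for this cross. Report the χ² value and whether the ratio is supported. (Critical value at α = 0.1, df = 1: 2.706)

For a monohybrid cross between heterozygotes with complete dominance, the expected phenotypic ratio is 3:1.
The 3:1 ratio has 4 parts, so with N = 236 the expected counts are:
  gray-bodied: 236 × 3/4 = 177
  ebony-bodied: 236 × 1/4 = 59
χ² = Σ (O − E)² / E
  gray-bodied: (179 − 177)² / 177 = 0.0226
  ebony-bodied: (57 − 59)² / 59 = 0.0678
χ² = 0.0226 + 0.0678 = 0.0904 ≈ 0.090
Degrees of freedom = 2 − 1 = 1; critical value at α = 0.1 is 2.706.
Since 0.090 < 2.706, we fail to reject the null hypothesis — the data are consistent with the 3:1 ratio.

0.090; consistent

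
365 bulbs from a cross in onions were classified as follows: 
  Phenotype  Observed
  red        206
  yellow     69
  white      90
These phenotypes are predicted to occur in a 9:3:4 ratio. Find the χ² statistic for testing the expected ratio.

0.024

Total ratio parts = 16. Expected numbers out of 365:
  red: 365 × 9/16 = 205.3125
  yellow: 365 × 3/16 = 68.4375
  white: 365 × 4/16 = 91.25
χ² = Σ (O − E)² / E
  red: (206 − 205.3125)² / 205.3125 = 0.0023
  yellow: (69 − 68.4375)² / 68.4375 = 0.0046
  white: (90 − 91.25)² / 91.25 = 0.0171
χ² = 0.0023 + 0.0046 + 0.0171 = 0.024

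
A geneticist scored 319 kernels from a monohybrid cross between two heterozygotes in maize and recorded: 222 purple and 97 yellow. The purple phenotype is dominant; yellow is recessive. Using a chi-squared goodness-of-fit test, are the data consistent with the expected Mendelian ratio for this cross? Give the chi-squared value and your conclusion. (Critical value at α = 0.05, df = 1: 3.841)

For a monohybrid cross between heterozygotes with complete dominance, the expected phenotypic ratio is 3:1.
Expected counts for N = 319 under a 3:1 ratio (total parts = 4):
  purple: 319 × 3/4 = 239.25
  yellow: 319 × 1/4 = 79.75
χ² = Σ (O − E)² / E
  purple: (222 − 239.25)² / 239.25 = 1.2437
  yellow: (97 − 79.75)² / 79.75 = 3.7312
χ² = 1.2437 + 3.7312 = 4.9749 ≈ 4.975
Degrees of freedom = 2 − 1 = 1; critical value at α = 0.05 is 3.841.
Since 4.975 > 3.841, we reject the null hypothesis — the data do not fit the 3:1 ratio.

4.975; not consistent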